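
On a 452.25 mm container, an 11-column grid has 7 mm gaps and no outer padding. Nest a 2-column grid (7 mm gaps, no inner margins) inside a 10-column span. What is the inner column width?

201.75 mm

452.25 − 10·7 = 382.25; ÷11 gives c = 34.75 mm.
10-column span = 10·34.75 + 9·7 = 410.5 mm.
Subtracting 1 gap of 7 leaves 403.5 for 2 columns, so d = 201.75 mm.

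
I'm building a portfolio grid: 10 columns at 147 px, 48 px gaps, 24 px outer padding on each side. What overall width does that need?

1950 px

Frame = 2·24 + 10·147 + 9·48 = 48 + 1470 + 432 = 1950 px.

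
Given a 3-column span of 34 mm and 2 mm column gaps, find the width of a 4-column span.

46 mm

Subtracting 2 column gaps of 2 leaves 30 for 3 columns, so c = 10 mm.
Span of 4: 4·10 + 3·2 = 40 + 6 = 46 mm.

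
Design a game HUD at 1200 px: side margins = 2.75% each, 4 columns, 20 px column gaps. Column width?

268.5 px

Margins: 2.75% × 1200 = 33 px each, so content = 1200 − 66 = 1134 px.
1134 − 3·20 = 1074; ÷4 gives c = 268.5 px.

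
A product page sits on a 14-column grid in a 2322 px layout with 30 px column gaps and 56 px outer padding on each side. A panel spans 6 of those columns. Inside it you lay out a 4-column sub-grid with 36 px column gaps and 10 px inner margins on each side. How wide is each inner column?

Subtract both margins: 2322 − 2·56 = 2210 px.
2210 − 13·30 = 1820; ÷14 gives c = 130 px.
6 columns plus 5 column gaps: 780 + 150 = 930 px.
Inner content = 930 − 2·10 = 910 px.
Subtracting 3 column gaps of 36 leaves 802 for 4 columns, so d = 200.5 px.

200.5 px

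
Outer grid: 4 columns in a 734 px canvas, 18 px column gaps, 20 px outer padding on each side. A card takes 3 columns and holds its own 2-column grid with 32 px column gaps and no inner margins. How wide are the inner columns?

242 px

Outer content = 734 − 2·20 = 694 px.
4 columns + 3 column gaps: 4c + 3·18 = 694.
4c = 694 − 54 = 640, so c = 160 px.
3-column span = 3·160 + 2·18 = 516 px.
516 − 1·32 = 484; ÷2 gives d = 242 px.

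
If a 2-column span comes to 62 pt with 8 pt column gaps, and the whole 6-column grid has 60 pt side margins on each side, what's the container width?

Subtracting 1 column gap of 8 leaves 54 for 2 columns, so c = 27 pt.
Container = 2·60 + 6·27 + 5·8 = 120 + 162 + 40 = 322 pt.

322 pt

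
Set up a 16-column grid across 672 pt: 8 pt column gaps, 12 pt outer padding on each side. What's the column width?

Content width = 672 − 2·12 = 648 pt.
648 − 15·8 = 528; ÷16 gives c = 33 pt.

33 pt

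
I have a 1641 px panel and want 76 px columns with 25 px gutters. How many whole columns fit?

k columns need k·76 + (k−1)·25 = k·101 − 25.
k·101 − 25 ≤ 1641 → k ≤ 1666 / 101 ≈ 16.50, so k = 16.

16 columns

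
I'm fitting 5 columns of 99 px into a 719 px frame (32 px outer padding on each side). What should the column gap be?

40 px

Inside the margins: 719 − 64 = 655 px.
Columns use 495 px, leaving 160 px across 4 column gaps = 40 px each.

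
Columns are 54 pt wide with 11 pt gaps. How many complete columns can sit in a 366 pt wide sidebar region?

5 columns

k columns need k·54 + (k−1)·11 = k·65 − 11.
k·65 − 11 ≤ 366 → k ≤ 377 / 65 ≈ 5.80, so k = 5.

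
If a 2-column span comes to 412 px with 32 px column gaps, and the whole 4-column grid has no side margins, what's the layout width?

2c + 1·32 = 412 → 2c = 380 → c = 190 px.
Total width: 4·190 + 3·32 = 856 px.

856 px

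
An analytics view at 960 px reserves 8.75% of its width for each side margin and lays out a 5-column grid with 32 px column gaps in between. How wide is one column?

960 × (1 − 2·8.75%) = 960 × 82.5% = 792 px for the columns.
792 − 4·32 = 664; ÷5 gives c = 132.8 px.

132.8 px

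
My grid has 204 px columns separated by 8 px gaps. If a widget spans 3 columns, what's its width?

3 columns plus 2 gaps: 612 + 16 = 628 px.

628 px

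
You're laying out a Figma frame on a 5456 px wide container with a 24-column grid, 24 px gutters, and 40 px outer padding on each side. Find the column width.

Take off 80 px of margins, leaving 5376 px.
Subtracting 23 gutters of 24 leaves 4824 for 24 columns, so c = 201 px.

201 px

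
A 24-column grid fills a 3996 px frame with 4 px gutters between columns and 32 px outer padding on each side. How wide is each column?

Content width = 3996 − 2·32 = 3932 px.
Subtracting 23 gutters of 4 leaves 3840 for 24 columns, so c = 160 px.

160 px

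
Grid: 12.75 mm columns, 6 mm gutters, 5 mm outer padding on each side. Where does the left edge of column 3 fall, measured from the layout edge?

42.5 mm

Column 3 starts at margin + 2·(column + gutter) = 5 + 2·18.75 = 42.5 mm.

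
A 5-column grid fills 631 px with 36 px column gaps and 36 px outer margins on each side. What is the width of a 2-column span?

202 px

Take off 72 px of margins, leaving 559 px.
5c + 4·36 = 559 → 5c = 415 → c = 83 px.
2 columns plus 1 column gap: 166 + 36 = 202 px.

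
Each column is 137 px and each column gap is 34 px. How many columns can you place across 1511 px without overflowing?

9 columns: 9·137 + 8·34 = 1505 px ≤ 1511.
10 columns: 1676 px > 1511. So 9.

9 columns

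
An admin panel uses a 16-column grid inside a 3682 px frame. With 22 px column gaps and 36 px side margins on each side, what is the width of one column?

Content width = 3682 − 2·36 = 3610 px.
16c + 15·22 = 3610 → 16c = 3280 → c = 205 px.

205 px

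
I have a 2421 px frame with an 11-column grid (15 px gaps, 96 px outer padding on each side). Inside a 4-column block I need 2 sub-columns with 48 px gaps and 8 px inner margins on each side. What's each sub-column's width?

368.5 px

Outer content = 2421 − 2·96 = 2229 px.
11 columns + 10 gaps: 11c + 10·15 = 2229.
11c = 2229 − 150 = 2079, so c = 189 px.
4 columns plus 3 gaps: 756 + 45 = 801 px.
Inner content = 801 − 2·8 = 785 px.
2 columns + 1 gap: 2d + 1·48 = 785.
2d = 785 − 48 = 737, so d = 368.5 px.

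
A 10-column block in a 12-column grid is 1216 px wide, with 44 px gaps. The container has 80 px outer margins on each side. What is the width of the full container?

1628 px

Subtracting 9 gaps of 44 leaves 820 for 10 columns, so c = 82 px.
Total width: 2·80 + 12·82 + 11·44 = 1628 px.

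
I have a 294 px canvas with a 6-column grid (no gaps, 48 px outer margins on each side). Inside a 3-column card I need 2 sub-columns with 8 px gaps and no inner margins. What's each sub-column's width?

Take off 96 px of margins, leaving 198 px.
198 / 6 = 33 px per column.
With no gaps, 3 columns span 3·33 = 99 px.
Subtracting 1 gap of 8 leaves 91 for 2 columns, so d = 45.5 px.

45.5 px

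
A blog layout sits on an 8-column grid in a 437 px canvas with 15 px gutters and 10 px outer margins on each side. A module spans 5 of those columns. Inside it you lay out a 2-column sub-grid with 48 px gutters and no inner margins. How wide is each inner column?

Outer content = 437 − 2·10 = 417 px.
Subtracting 7 gutters of 15 leaves 312 for 8 columns, so c = 39 px.
Span of 5: 5·39 + 4·15 = 195 + 60 = 255 px.
2d + 1·48 = 255 → 2d = 207 → d = 103.5 px.

103.5 px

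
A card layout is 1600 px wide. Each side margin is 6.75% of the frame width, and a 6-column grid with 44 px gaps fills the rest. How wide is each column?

1600 × (1 − 2·6.75%) = 1600 × 86.5% = 1384 px for the columns.
6 columns + 5 gaps: 6c + 5·44 = 1384.
6c = 1384 − 220 = 1164, so c = 194 px.

194 px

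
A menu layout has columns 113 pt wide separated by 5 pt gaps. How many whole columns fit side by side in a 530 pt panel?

Each extra column adds 113 + 5 = 118 pt.
(530 + 5) / 118 = 4.53, so 4 columns fit.

4 columns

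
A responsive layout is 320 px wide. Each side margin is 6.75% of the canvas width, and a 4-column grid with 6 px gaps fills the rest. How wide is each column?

Each margin = 6.75% of 320 = 21.6 px; content = 320 − 2·21.6 = 276.8 px.
276.8 − 3·6 = 258.8; ÷4 gives c = 64.7 px.

64.7 px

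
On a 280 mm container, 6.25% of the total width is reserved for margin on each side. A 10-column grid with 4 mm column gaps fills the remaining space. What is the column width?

Margins: 6.25% × 280 = 17.5 mm each, so content = 280 − 35 = 245 mm.
10c + 9·4 = 245 → 10c = 209 → c = 20.9 mm.

20.9 mm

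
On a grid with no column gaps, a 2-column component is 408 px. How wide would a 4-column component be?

816 px

408 / 2 = 204 px per column.
4-column span = 4·204 = 816 px.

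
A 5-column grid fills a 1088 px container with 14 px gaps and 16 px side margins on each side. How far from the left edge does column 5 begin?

872 px

Content = 1088 − 2·16 = 1056 px.
5 columns + 4 gaps: 5c + 4·14 = 1056.
5c = 1056 − 56 = 1000, so c = 200 px.
Each column+gutter stride is 214 px; 4 of them past the 16 px margin is 16 + 856 = 872 px.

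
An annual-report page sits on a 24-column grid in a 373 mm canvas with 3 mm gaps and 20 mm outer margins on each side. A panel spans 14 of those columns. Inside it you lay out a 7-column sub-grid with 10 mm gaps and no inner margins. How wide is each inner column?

19 mm

Outer content = 373 − 2·20 = 333 mm.
24c + 23·3 = 333 → 24c = 264 → c = 11 mm.
14 columns plus 13 gaps: 154 + 39 = 193 mm.
193 − 6·10 = 133; ÷7 gives d = 19 mm.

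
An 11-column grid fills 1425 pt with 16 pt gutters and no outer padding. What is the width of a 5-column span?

639 pt

1425 − 10·16 = 1265; ÷11 gives c = 115 pt.
Span of 5: 5·115 + 4·16 = 575 + 64 = 639 pt.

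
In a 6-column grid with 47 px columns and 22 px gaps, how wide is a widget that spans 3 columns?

3-column span = 3·47 + 2·22 = 185 px.

185 px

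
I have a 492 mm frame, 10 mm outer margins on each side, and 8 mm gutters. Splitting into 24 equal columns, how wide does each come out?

Subtract both margins: 492 − 2·10 = 472 mm.
472 − 23·8 = 288; ÷24 gives c = 12 mm.

12 mm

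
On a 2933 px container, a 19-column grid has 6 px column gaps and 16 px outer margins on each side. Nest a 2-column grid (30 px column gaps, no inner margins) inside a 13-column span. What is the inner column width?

976.5 px

Outer content = 2933 − 2·16 = 2901 px.
Subtracting 18 column gaps of 6 leaves 2793 for 19 columns, so c = 147 px.
13-column span = 13·147 + 12·6 = 1983 px.
2d + 1·30 = 1983 → 2d = 1953 → d = 976.5 px.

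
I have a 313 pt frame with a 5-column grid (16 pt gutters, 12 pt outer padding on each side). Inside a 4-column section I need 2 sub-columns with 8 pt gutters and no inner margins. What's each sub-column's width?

Take off 24 pt of margins, leaving 289 pt.
5c + 4·16 = 289 → 5c = 225 → c = 45 pt.
4-column span = 4·45 + 3·16 = 228 pt.
2 columns + 1 gutter: 2d + 1·8 = 228.
2d = 228 − 8 = 220, so d = 110 pt.

110 pt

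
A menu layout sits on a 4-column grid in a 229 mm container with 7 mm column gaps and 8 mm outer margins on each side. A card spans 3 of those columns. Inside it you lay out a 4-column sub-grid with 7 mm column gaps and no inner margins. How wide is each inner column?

Inside the margins: 229 − 16 = 213 mm.
Subtracting 3 column gaps of 7 leaves 192 for 4 columns, so c = 48 mm.
3-column span = 3·48 + 2·7 = 158 mm.
158 − 3·7 = 137; ÷4 gives d = 34.25 mm.

34.25 mm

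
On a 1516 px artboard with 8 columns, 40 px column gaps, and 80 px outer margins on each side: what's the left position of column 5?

Subtract both margins: 1516 − 2·80 = 1356 px.
1356 − 7·40 = 1076; ÷8 gives c = 134.5 px.
Column 5 starts at margin + 4·(column + gutter) = 80 + 4·174.5 = 778 px.

778 px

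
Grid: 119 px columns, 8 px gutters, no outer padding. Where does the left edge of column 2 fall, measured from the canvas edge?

127 px

Each column+gutter stride is 127 px; with no margin, 1 of them is 127 px.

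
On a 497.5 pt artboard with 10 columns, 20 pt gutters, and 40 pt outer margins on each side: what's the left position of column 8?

Inside the margins: 497.5 − 80 = 417.5 pt.
Subtracting 9 gutters of 20 leaves 237.5 for 10 columns, so c = 23.75 pt.
Before column 8: the margin + 7 columns + 7 gutters.
Offset = 40 + 7·(23.75 + 20) = 40 + 306.25 = 346.25 pt.

346.25 pt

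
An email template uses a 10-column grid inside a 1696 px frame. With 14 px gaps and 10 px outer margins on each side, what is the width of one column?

155 px

Content width = 1696 − 2·10 = 1676 px.
Subtracting 9 gaps of 14 leaves 1550 for 10 columns, so c = 155 px.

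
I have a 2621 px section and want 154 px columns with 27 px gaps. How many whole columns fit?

k columns need k·154 + (k−1)·27 = k·181 − 27.
k·181 − 27 ≤ 2621 → k ≤ 2648 / 181 ≈ 14.63, so k = 14.

14 columns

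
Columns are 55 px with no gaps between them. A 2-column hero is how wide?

2-column span = 2·55 = 110 px.

110 px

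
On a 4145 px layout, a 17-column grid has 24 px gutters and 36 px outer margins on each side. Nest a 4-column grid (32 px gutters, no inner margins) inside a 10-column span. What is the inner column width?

Take off 72 px of margins, leaving 4073 px.
17 columns + 16 gutters: 17c + 16·24 = 4073.
17c = 4073 − 384 = 3689, so c = 217 px.
10-column span = 10·217 + 9·24 = 2386 px.
Subtracting 3 gutters of 32 leaves 2290 for 4 columns, so d = 572.5 px.

572.5 px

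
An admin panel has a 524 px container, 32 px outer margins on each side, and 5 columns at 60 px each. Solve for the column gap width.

40 px

Take off 64 px of margins, leaving 460 px.
5·60 + 4g = 460 → 4g = 160 → g = 40 px.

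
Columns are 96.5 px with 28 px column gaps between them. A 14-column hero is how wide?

Span of 14: 14·96.5 + 13·28 = 1351 + 364 = 1715 px.

1715 px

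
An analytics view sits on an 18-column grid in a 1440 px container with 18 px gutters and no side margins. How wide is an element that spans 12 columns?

954 px

18c + 17·18 = 1440 → 18c = 1134 → c = 63 px.
Span of 12: 12·63 + 11·18 = 756 + 198 = 954 px.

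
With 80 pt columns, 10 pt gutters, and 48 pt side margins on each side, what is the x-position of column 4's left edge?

318 pt

Column 4 starts at margin + 3·(column + gutter) = 48 + 3·90 = 318 pt.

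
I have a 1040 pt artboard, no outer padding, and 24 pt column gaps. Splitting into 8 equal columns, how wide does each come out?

109 pt

8c + 7·24 = 1040 → 8c = 872 → c = 109 pt.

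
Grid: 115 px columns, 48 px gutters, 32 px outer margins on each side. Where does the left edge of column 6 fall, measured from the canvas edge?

Each column+gutter stride is 163 px; 5 of them past the 32 px margin is 32 + 815 = 847 px.

847 px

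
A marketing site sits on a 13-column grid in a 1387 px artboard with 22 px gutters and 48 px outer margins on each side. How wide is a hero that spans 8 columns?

786 px

Take off 96 px of margins, leaving 1291 px.
13 columns + 12 gutters: 13c + 12·22 = 1291.
13c = 1291 − 264 = 1027, so c = 79 px.
Span of 8: 8·79 + 7·22 = 632 + 154 = 786 px.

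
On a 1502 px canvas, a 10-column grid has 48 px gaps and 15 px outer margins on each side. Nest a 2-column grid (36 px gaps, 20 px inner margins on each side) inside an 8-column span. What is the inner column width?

546 px

Take off 30 px of margins, leaving 1472 px.
1472 − 9·48 = 1040; ÷10 gives c = 104 px.
8 columns plus 7 gaps: 832 + 336 = 1168 px.
Inner content = 1168 − 2·20 = 1128 px.
Subtracting 1 gap of 36 leaves 1092 for 2 columns, so d = 546 px.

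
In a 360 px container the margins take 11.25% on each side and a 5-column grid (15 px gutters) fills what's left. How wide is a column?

Margins: 11.25% × 360 = 40.5 px each, so content = 360 − 81 = 279 px.
5 columns + 4 gutters: 5c + 4·15 = 279.
5c = 279 − 60 = 219, so c = 43.8 px.

43.8 px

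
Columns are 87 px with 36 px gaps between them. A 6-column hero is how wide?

6 columns plus 5 gaps: 522 + 180 = 702 px.

702 px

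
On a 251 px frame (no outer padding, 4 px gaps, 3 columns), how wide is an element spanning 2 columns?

3 columns + 2 gaps: 3c + 2·4 = 251.
3c = 251 − 8 = 243, so c = 81 px.
2-column span = 2·81 + 1·4 = 166 px.

166 px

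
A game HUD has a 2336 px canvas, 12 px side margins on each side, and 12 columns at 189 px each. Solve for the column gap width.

Subtract both margins: 2336 − 2·12 = 2312 px.
12 columns take 12·189 = 2268 px; remaining 44 splits into 11 column gaps.
g = 44 / 11 = 4 px.

4 px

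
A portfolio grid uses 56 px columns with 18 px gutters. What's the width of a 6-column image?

426 px

Span of 6: 6·56 + 5·18 = 336 + 90 = 426 px.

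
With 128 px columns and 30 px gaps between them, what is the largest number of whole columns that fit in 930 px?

6 columns

Each extra column adds 128 + 30 = 158 px.
(930 + 30) / 158 = 6.08, so 6 columns fit.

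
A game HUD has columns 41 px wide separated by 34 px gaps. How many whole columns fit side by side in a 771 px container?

10 columns

Each extra column adds 41 + 34 = 75 px.
(771 + 34) / 75 = 10.73, so 10 columns fit.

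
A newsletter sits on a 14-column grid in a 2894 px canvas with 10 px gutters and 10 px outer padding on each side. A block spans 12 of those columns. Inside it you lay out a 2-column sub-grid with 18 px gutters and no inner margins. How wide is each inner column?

1222 px

Inside the margins: 2894 − 20 = 2874 px.
14 columns + 13 gutters: 14c + 13·10 = 2874.
14c = 2874 − 130 = 2744, so c = 196 px.
Span of 12: 12·196 + 11·10 = 2352 + 110 = 2462 px.
2462 − 1·18 = 2444; ÷2 gives d = 1222 px.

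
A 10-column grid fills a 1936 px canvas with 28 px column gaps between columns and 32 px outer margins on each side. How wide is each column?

162 px

Subtract both margins: 1936 − 2·32 = 1872 px.
Subtracting 9 column gaps of 28 leaves 1620 for 10 columns, so c = 162 px.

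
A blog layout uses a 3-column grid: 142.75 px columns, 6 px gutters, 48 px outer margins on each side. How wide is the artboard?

Artboard = 2·48 + 3·142.75 + 2·6 = 96 + 428.25 + 12 = 536.25 px.

536.25 px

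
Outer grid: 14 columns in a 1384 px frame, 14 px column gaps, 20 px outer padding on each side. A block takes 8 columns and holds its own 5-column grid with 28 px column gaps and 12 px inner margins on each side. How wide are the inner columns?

125.2 px

Inside the margins: 1384 − 40 = 1344 px.
14 columns + 13 column gaps: 14c + 13·14 = 1344.
14c = 1344 − 182 = 1162, so c = 83 px.
8-column span = 8·83 + 7·14 = 762 px.
Inner content = 762 − 2·12 = 738 px.
Subtracting 4 column gaps of 28 leaves 626 for 5 columns, so d = 125.2 px.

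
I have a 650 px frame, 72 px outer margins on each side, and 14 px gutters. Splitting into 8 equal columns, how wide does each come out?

Subtract both margins: 650 − 2·72 = 506 px.
8c + 7·14 = 506 → 8c = 408 → c = 51 px.

51 px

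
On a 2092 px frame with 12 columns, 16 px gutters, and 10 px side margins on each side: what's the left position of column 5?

Take off 20 px of margins, leaving 2072 px.
2072 − 11·16 = 1896; ÷12 gives c = 158 px.
Before column 5: the margin + 4 columns + 4 gutters.
Offset = 10 + 4·(158 + 16) = 10 + 696 = 706 px.

706 px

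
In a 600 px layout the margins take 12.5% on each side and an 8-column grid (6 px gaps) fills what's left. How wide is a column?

Each margin = 12.5% of 600 = 75 px; content = 600 − 2·75 = 450 px.
450 − 7·6 = 408; ÷8 gives c = 51 px.

51 px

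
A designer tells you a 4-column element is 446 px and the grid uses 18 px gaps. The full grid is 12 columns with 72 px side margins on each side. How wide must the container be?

4c + 3·18 = 446 → 4c = 392 → c = 98 px.
Total width: 2·72 + 12·98 + 11·18 = 1518 px.

1518 px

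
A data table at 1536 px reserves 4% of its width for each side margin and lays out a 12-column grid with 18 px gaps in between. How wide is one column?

Margins: 4% × 1536 = 61.44 px each, so content = 1536 − 122.88 = 1413.12 px.
Subtracting 11 gaps of 18 leaves 1215.12 for 12 columns, so c = 101.26 px.

101.26 px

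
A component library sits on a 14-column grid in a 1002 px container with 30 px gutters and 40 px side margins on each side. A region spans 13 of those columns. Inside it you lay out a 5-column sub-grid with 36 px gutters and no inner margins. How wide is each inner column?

Take off 80 px of margins, leaving 922 px.
14c + 13·30 = 922 → 14c = 532 → c = 38 px.
Span of 13: 13·38 + 12·30 = 494 + 360 = 854 px.
854 − 4·36 = 710; ÷5 gives d = 142 px.

142 px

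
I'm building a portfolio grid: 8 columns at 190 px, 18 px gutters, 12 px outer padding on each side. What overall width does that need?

Adding margins, columns and gutters: 24 + 1520 + 126 = 1670 px.

1670 px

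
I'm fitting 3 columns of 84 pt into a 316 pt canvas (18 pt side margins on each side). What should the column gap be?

14 pt

Inside the margins: 316 − 36 = 280 pt.
Columns use 252 pt, leaving 28 pt across 2 column gaps = 14 pt each.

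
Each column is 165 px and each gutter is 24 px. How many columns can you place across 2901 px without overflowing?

15 columns

k columns need k·165 + (k−1)·24 = k·189 − 24.
k·189 − 24 ≤ 2901 → k ≤ 2925 / 189 ≈ 15.48, so k = 15.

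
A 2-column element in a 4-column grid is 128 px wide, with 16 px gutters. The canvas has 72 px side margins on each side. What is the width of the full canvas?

416 px

128 − 1·16 = 112; ÷2 gives c = 56 px.
Total width: 2·72 + 4·56 + 3·16 = 416 px.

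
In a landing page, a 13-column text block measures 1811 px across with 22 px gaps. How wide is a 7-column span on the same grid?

965 px

Subtracting 12 gaps of 22 leaves 1547 for 13 columns, so c = 119 px.
7-column span = 7·119 + 6·22 = 965 px.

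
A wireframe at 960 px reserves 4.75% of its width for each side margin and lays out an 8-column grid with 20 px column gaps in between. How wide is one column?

Each margin = 4.75% of 960 = 45.6 px; content = 960 − 2·45.6 = 868.8 px.
8c + 7·20 = 868.8 → 8c = 728.8 → c = 91.1 px.

91.1 px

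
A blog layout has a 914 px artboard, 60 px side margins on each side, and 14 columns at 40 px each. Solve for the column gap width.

18 px

Content width = 914 − 2·60 = 794 px.
14·40 + 13g = 794 → 13g = 234 → g = 18 px.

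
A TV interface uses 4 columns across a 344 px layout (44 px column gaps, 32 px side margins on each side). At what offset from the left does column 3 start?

194 px

Subtract both margins: 344 − 2·32 = 280 px.
4 columns + 3 column gaps: 4c + 3·44 = 280.
4c = 280 − 132 = 148, so c = 37 px.
Column 3 starts at margin + 2·(column + gutter) = 32 + 2·81 = 194 px.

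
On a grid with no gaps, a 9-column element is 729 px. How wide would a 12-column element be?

972 px

9c = 729 → c = 81 px.
12-column span = 12·81 = 972 px.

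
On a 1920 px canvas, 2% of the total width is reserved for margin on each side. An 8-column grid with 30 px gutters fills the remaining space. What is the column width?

Margins: 2% × 1920 = 38.4 px each, so content = 1920 − 76.8 = 1843.2 px.
Subtracting 7 gutters of 30 leaves 1633.2 for 8 columns, so c = 204.15 px.

204.15 px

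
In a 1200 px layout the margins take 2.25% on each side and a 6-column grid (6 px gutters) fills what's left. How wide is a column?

186 px

1200 × (1 − 2·2.25%) = 1200 × 95.5% = 1146 px for the columns.
1146 − 5·6 = 1116; ÷6 gives c = 186 px.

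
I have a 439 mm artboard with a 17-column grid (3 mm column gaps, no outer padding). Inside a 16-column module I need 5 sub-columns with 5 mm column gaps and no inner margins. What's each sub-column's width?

Subtracting 16 column gaps of 3 leaves 391 for 17 columns, so c = 23 mm.
Span of 16: 16·23 + 15·3 = 368 + 45 = 413 mm.
Subtracting 4 column gaps of 5 leaves 393 for 5 columns, so d = 78.6 mm.

78.6 mm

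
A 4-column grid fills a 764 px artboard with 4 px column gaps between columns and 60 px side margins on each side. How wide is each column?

158 px

Content width = 764 − 2·60 = 644 px.
644 − 3·4 = 632; ÷4 gives c = 158 px.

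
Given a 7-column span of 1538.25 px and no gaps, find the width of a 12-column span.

7c = 1538.25 → c = 219.75 px.
12-column span = 12·219.75 = 2637 px.

2637 px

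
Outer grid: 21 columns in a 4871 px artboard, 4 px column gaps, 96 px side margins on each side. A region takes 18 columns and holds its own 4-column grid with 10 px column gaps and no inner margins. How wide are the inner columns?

Inside the margins: 4871 − 192 = 4679 px.
21c + 20·4 = 4679 → 21c = 4599 → c = 219 px.
18 columns plus 17 column gaps: 3942 + 68 = 4010 px.
Subtracting 3 column gaps of 10 leaves 3980 for 4 columns, so d = 995 px.

995 px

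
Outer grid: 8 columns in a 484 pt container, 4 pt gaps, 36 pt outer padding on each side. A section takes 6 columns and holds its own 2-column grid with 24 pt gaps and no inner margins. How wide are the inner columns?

142 pt

Take off 72 pt of margins, leaving 412 pt.
8c + 7·4 = 412 → 8c = 384 → c = 48 pt.
Span of 6: 6·48 + 5·4 = 288 + 20 = 308 pt.
2 columns + 1 gap: 2d + 1·24 = 308.
2d = 308 − 24 = 284, so d = 142 pt.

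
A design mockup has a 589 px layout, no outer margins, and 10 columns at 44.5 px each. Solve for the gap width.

10 columns take 10·44.5 = 445 px; remaining 144 splits into 9 gaps.
g = 144 / 9 = 16 px.

16 px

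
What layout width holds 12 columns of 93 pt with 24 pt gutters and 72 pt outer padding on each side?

1524 pt

Layout = 2·72 + 12·93 + 11·24 = 144 + 1116 + 264 = 1524 pt.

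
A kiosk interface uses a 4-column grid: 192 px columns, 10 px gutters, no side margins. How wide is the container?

798 px

Total width: 4·192 + 3·10 = 798 px.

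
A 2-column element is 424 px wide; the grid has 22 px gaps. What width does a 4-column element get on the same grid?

870 px

2 columns + 1 gap: 2c + 1·22 = 424.
2c = 424 − 22 = 402, so c = 201 px.
Span of 4: 4·201 + 3·22 = 804 + 66 = 870 px.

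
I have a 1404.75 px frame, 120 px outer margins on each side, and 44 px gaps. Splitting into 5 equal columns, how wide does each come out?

197.75 px

Inside the margins: 1404.75 − 240 = 1164.75 px.
5 columns + 4 gaps: 5c + 4·44 = 1164.75.
5c = 1164.75 − 176 = 988.75, so c = 197.75 px.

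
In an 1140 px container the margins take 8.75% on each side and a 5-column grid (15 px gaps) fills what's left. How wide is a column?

176.1 px

1140 × (1 − 2·8.75%) = 1140 × 82.5% = 940.5 px for the columns.
Subtracting 4 gaps of 15 leaves 880.5 for 5 columns, so c = 176.1 px.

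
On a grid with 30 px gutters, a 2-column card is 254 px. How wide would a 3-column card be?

396 px

254 − 1·30 = 224; ÷2 gives c = 112 px.
3 columns plus 2 gutters: 336 + 60 = 396 px.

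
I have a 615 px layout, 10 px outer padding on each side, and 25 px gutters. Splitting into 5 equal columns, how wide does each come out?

Subtract both margins: 615 − 2·10 = 595 px.
5 columns + 4 gutters: 5c + 4·25 = 595.
5c = 595 − 100 = 495, so c = 99 px.

99 px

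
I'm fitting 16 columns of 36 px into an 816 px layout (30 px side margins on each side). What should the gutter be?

Content width = 816 − 2·30 = 756 px.
Columns use 576 px, leaving 180 px across 15 gutters = 12 px each.

12 px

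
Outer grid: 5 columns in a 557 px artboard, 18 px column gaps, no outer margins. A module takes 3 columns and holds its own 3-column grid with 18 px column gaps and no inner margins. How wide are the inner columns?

97 px

5c + 4·18 = 557 → 5c = 485 → c = 97 px.
3 columns plus 2 column gaps: 291 + 36 = 327 px.
Subtracting 2 column gaps of 18 leaves 291 for 3 columns, so d = 97 px.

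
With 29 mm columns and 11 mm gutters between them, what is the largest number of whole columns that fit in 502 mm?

k columns need k·29 + (k−1)·11 = k·40 − 11.
k·40 − 11 ≤ 502 → k ≤ 513 / 40 ≈ 12.82, so k = 12.

12 columns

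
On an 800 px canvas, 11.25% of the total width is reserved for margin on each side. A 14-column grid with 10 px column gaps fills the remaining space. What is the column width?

Each margin = 11.25% of 800 = 90 px; content = 800 − 2·90 = 620 px.
Subtracting 13 column gaps of 10 leaves 490 for 14 columns, so c = 35 px.

35 px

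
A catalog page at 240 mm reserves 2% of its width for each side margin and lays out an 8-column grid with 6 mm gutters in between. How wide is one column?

Margins: 2% × 240 = 4.8 mm each, so content = 240 − 9.6 = 230.4 mm.
230.4 − 7·6 = 188.4; ÷8 gives c = 23.55 mm.

23.55 mm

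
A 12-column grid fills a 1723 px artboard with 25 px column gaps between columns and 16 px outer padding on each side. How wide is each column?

Inside the margins: 1723 − 32 = 1691 px.
1691 − 11·25 = 1416; ÷12 gives c = 118 px.

118 px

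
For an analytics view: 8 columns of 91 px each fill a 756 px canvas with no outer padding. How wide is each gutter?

4 px

8·91 + 7g = 756 → 7g = 28 → g = 4 px.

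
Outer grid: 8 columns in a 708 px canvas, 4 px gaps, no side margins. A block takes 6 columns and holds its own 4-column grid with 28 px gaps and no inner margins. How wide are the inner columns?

708 − 7·4 = 680; ÷8 gives c = 85 px.
6 columns plus 5 gaps: 510 + 20 = 530 px.
4 columns + 3 gaps: 4d + 3·28 = 530.
4d = 530 − 84 = 446, so d = 111.5 px.

111.5 px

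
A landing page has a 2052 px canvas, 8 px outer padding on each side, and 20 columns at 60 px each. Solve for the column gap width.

44 px

Inside the margins: 2052 − 16 = 2036 px.
20 columns take 20·60 = 1200 px; remaining 836 splits into 19 column gaps.
g = 836 / 19 = 44 px.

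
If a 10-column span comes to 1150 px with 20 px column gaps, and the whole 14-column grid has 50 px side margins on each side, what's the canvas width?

10 columns + 9 column gaps: 10c + 9·20 = 1150.
10c = 1150 − 180 = 970, so c = 97 px.
Canvas = 2·50 + 14·97 + 13·20 = 100 + 1358 + 260 = 1718 px.

1718 px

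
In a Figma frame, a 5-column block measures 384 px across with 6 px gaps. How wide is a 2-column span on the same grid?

150 px

384 − 4·6 = 360; ÷5 gives c = 72 px.
Span of 2: 2·72 + 1·6 = 144 + 6 = 150 px.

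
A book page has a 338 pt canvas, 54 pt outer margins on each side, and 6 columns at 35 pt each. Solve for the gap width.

Take off 108 pt of margins, leaving 230 pt.
6·35 + 5g = 230 → 5g = 20 → g = 4 pt.

4 pt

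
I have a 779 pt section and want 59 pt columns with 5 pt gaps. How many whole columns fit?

12 columns

k columns need k·59 + (k−1)·5 = k·64 − 5.
k·64 − 5 ≤ 779 → k ≤ 784 / 64 ≈ 12.25, so k = 12.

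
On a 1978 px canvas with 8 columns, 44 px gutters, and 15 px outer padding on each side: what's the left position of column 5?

1011 px

Subtract both margins: 1978 − 2·15 = 1948 px.
8c + 7·44 = 1948 → 8c = 1640 → c = 205 px.
Before column 5: the margin + 4 columns + 4 gutters.
Offset = 15 + 4·(205 + 44) = 15 + 996 = 1011 px.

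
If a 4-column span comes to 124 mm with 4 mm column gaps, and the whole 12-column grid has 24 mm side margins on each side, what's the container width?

428 mm

Subtracting 3 column gaps of 4 leaves 112 for 4 columns, so c = 28 mm.
Adding margins, columns and gutters: 48 + 336 + 44 = 428 mm.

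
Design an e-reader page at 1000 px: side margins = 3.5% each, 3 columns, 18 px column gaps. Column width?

Each margin = 3.5% of 1000 = 35 px; content = 1000 − 2·35 = 930 px.
3c + 2·18 = 930 → 3c = 894 → c = 298 px.

298 px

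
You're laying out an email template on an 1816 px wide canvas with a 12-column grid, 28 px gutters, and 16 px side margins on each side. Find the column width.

Inside the margins: 1816 − 32 = 1784 px.
12 columns + 11 gutters: 12c + 11·28 = 1784.
12c = 1784 − 308 = 1476, so c = 123 px.

123 px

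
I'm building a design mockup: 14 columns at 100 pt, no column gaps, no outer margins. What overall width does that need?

Total width: 14·100 = 1400 pt.

1400 pt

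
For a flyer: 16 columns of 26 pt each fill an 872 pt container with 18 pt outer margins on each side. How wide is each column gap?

Subtract both margins: 872 − 2·18 = 836 pt.
16·26 + 15g = 836 → 15g = 420 → g = 28 pt.

28 pt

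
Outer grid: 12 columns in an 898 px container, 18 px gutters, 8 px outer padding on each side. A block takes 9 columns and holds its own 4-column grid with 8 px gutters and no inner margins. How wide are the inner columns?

158.25 px

Subtract both margins: 898 − 2·8 = 882 px.
12c + 11·18 = 882 → 12c = 684 → c = 57 px.
9 columns plus 8 gutters: 513 + 144 = 657 px.
4 columns + 3 gutters: 4d + 3·8 = 657.
4d = 657 − 24 = 633, so d = 158.25 px.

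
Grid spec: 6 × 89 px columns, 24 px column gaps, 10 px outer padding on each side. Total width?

Total width: 2·10 + 6·89 + 5·24 = 674 px.

674 px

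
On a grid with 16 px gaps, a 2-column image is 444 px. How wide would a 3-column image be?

444 − 1·16 = 428; ÷2 gives c = 214 px.
3-column span = 3·214 + 2·16 = 674 px.

674 px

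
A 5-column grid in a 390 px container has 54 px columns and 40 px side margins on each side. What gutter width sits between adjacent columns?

Content width = 390 − 2·40 = 310 px.
5·54 + 4g = 310 → 4g = 40 → g = 10 px.

10 px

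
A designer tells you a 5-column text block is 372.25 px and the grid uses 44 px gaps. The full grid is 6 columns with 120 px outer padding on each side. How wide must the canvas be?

5c + 4·44 = 372.25 → 5c = 196.25 → c = 39.25 px.
Adding margins, columns and gutters: 240 + 235.5 + 220 = 695.5 px.

695.5 px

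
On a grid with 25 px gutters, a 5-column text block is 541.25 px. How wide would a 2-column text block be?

201.5 px

5c + 4·25 = 541.25 → 5c = 441.25 → c = 88.25 px.
2-column span = 2·88.25 + 1·25 = 201.5 px.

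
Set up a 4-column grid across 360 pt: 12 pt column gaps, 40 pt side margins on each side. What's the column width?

61 pt

Take off 80 pt of margins, leaving 280 pt.
4c + 3·12 = 280 → 4c = 244 → c = 61 pt.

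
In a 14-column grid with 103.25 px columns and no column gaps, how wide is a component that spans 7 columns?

722.75 px

With no column gaps, 7 columns span 7·103.25 = 722.75 px.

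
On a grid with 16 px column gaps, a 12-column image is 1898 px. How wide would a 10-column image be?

12 columns + 11 column gaps: 12c + 11·16 = 1898.
12c = 1898 − 176 = 1722, so c = 143.5 px.
10-column span = 10·143.5 + 9·16 = 1579 px.

1579 px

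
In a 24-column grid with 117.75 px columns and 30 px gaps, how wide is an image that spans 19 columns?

Span of 19: 19·117.75 + 18·30 = 2237.25 + 540 = 2777.25 px.

2777.25 px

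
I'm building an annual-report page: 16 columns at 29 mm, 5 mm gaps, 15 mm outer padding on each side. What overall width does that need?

Adding margins, columns and gutters: 30 + 464 + 75 = 569 mm.

569 mm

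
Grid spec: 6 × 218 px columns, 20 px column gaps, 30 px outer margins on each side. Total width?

Adding margins, columns and gutters: 60 + 1308 + 100 = 1468 px.

1468 px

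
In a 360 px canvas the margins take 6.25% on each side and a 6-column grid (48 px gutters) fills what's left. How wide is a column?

12.5 px

360 × (1 − 2·6.25%) = 360 × 87.5% = 315 px for the columns.
6 columns + 5 gutters: 6c + 5·48 = 315.
6c = 315 − 240 = 75, so c = 12.5 px.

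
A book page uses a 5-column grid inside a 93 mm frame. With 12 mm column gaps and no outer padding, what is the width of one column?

9 mm

93 − 4·12 = 45; ÷5 gives c = 9 mm.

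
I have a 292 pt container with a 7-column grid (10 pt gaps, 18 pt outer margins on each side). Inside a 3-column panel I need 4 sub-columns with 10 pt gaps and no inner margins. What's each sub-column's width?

Subtract both margins: 292 − 2·18 = 256 pt.
Subtracting 6 gaps of 10 leaves 196 for 7 columns, so c = 28 pt.
Span of 3: 3·28 + 2·10 = 84 + 20 = 104 pt.
4 columns + 3 gaps: 4d + 3·10 = 104.
4d = 104 − 30 = 74, so d = 18.5 pt.

18.5 pt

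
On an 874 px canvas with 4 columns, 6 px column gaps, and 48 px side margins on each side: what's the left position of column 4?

636 px

Content = 874 − 2·48 = 778 px.
778 − 3·6 = 760; ÷4 gives c = 190 px.
Before column 4: the margin + 3 columns + 3 column gaps.
Offset = 48 + 3·(190 + 6) = 48 + 588 = 636 px.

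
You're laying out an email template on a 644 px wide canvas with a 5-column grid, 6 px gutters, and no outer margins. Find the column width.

124 px

Subtracting 4 gutters of 6 leaves 620 for 5 columns, so c = 124 px.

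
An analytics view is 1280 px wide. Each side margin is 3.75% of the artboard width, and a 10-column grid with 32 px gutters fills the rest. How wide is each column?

89.6 px

Margins: 3.75% × 1280 = 48 px each, so content = 1280 − 96 = 1184 px.
10 columns + 9 gutters: 10c + 9·32 = 1184.
10c = 1184 − 288 = 896, so c = 89.6 px.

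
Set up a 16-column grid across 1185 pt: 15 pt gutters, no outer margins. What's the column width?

1185 − 15·15 = 960; ÷16 gives c = 60 pt.

60 pt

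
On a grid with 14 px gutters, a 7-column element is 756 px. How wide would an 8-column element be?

866 px

7c + 6·14 = 756 → 7c = 672 → c = 96 px.
8-column span = 8·96 + 7·14 = 866 px.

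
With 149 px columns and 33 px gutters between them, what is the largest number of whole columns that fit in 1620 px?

9 columns

k columns need k·149 + (k−1)·33 = k·182 − 33.
k·182 − 33 ≤ 1620 → k ≤ 1653 / 182 ≈ 9.08, so k = 9.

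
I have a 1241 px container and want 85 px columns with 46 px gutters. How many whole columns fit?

9 columns

9 columns: 9·85 + 8·46 = 1133 px ≤ 1241.
10 columns: 1264 px > 1241. So 9.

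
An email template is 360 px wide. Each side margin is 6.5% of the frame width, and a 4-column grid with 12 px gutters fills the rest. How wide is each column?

69.3 px

Margins: 6.5% × 360 = 23.4 px each, so content = 360 − 46.8 = 313.2 px.
4c + 3·12 = 313.2 → 4c = 277.2 → c = 69.3 px.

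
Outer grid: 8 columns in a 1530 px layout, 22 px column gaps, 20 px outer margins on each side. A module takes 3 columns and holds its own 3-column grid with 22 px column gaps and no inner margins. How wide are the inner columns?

167 px

Outer content = 1530 − 2·20 = 1490 px.
8c + 7·22 = 1490 → 8c = 1336 → c = 167 px.
Span of 3: 3·167 + 2·22 = 501 + 44 = 545 px.
Subtracting 2 column gaps of 22 leaves 501 for 3 columns, so d = 167 px.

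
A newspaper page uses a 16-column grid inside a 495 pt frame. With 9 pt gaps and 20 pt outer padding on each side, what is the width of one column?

20 pt

Inside the margins: 495 − 40 = 455 pt.
16c + 15·9 = 455 → 16c = 320 → c = 20 pt.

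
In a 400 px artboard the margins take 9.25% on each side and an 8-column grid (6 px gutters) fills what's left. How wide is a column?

35.5 px

Each margin = 9.25% of 400 = 37 px; content = 400 − 2·37 = 326 px.
326 − 7·6 = 284; ÷8 gives c = 35.5 px.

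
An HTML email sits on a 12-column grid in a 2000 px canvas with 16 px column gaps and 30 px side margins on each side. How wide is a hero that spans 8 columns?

1288 px

Subtract both margins: 2000 − 2·30 = 1940 px.
12 columns + 11 column gaps: 12c + 11·16 = 1940.
12c = 1940 − 176 = 1764, so c = 147 px.
8-column span = 8·147 + 7·16 = 1288 px.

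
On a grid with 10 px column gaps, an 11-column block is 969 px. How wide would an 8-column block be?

702 px

11 columns + 10 column gaps: 11c + 10·10 = 969.
11c = 969 − 100 = 869, so c = 79 px.
8 columns plus 7 column gaps: 632 + 70 = 702 px.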